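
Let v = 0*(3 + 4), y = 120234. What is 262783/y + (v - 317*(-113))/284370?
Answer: 2195402884/949748405 ≈ 2.3116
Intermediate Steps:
v = 0 (v = 0*7 = 0)
262783/y + (v - 317*(-113))/284370 = 262783/120234 + (0 - 317*(-113))/284370 = 262783*(1/120234) + (0 + 35821)*(1/284370) = 262783/120234 + 35821*(1/284370) = 262783/120234 + 35821/284370 = 2195402884/949748405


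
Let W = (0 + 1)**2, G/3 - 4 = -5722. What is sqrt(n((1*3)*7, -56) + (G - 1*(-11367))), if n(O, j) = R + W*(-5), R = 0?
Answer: 4*I*sqrt(362) ≈ 76.105*I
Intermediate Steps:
G = -17154 (G = 12 + 3*(-5722) = 12 - 17166 = -17154)
W = 1 (W = 1**2 = 1)
n(O, j) = -5 (n(O, j) = 0 + 1*(-5) = 0 - 5 = -5)
sqrt(n((1*3)*7, -56) + (G - 1*(-11367))) = sqrt(-5 + (-17154 - 1*(-11367))) = sqrt(-5 + (-17154 + 11367)) = sqrt(-5 - 5787) = sqrt(-5792) = 4*I*sqrt(362)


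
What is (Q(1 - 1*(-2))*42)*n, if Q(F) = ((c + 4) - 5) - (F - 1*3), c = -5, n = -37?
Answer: 9324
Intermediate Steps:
Q(F) = -3 - F (Q(F) = ((-5 + 4) - 5) - (F - 1*3) = (-1 - 5) - (F - 3) = -6 - (-3 + F) = -6 + (3 - F) = -3 - F)
(Q(1 - 1*(-2))*42)*n = ((-3 - (1 - 1*(-2)))*42)*(-37) = ((-3 - (1 + 2))*42)*(-37) = ((-3 - 1*3)*42)*(-37) = ((-3 - 3)*42)*(-37) = -6*42*(-37) = -252*(-37) = 9324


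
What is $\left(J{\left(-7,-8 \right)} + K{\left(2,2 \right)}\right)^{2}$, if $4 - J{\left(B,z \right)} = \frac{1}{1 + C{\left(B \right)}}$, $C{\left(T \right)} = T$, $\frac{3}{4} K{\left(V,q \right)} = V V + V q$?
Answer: $\frac{7921}{36} \approx 220.03$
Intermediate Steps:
$K{\left(V,q \right)} = \frac{4 V^{2}}{3} + \frac{4 V q}{3}$ ($K{\left(V,q \right)} = \frac{4 \left(V V + V q\right)}{3} = \frac{4 \left(V^{2} + V q\right)}{3} = \frac{4 V^{2}}{3} + \frac{4 V q}{3}$)
$J{\left(B,z \right)} = 4 - \frac{1}{1 + B}$
$\left(J{\left(-7,-8 \right)} + K{\left(2,2 \right)}\right)^{2} = \left(\frac{3 + 4 \left(-7\right)}{1 - 7} + \frac{4}{3} \cdot 2 \left(2 + 2\right)\right)^{2} = \left(\frac{3 - 28}{-6} + \frac{4}{3} \cdot 2 \cdot 4\right)^{2} = \left(\left(- \frac{1}{6}\right) \left(-25\right) + \frac{32}{3}\right)^{2} = \left(\frac{25}{6} + \frac{32}{3}\right)^{2} = \left(\frac{89}{6}\right)^{2} = \frac{7921}{36}$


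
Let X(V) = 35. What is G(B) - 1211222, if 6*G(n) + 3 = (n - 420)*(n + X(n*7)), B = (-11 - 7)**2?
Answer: -2433933/2 ≈ -1.2170e+6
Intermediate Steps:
B = 324 (B = (-18)**2 = 324)
G(n) = -1/2 + (-420 + n)*(35 + n)/6 (G(n) = -1/2 + ((n - 420)*(n + 35))/6 = -1/2 + ((-420 + n)*(35 + n))/6 = -1/2 + (-420 + n)*(35 + n)/6)
G(B) - 1211222 = (-4901/2 - 385/6*324 + (1/6)*324**2) - 1211222 = (-4901/2 - 20790 + (1/6)*104976) - 1211222 = (-4901/2 - 20790 + 17496) - 1211222 = -11489/2 - 1211222 = -2433933/2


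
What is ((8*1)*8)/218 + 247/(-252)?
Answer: -18859/27468 ≈ -0.68658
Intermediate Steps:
((8*1)*8)/218 + 247/(-252) = (8*8)*(1/218) + 247*(-1/252) = 64*(1/218) - 247/252 = 32/109 - 247/252 = -18859/27468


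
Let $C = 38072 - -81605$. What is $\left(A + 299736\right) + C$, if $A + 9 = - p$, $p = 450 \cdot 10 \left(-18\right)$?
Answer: $500404$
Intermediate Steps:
$p = -81000$ ($p = 450 \left(-180\right) = -81000$)
$C = 119677$ ($C = 38072 + 81605 = 119677$)
$A = 80991$ ($A = -9 - -81000 = -9 + 81000 = 80991$)
$\left(A + 299736\right) + C = \left(80991 + 299736\right) + 119677 = 380727 + 119677 = 500404$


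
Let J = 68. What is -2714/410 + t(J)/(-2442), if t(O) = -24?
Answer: -551479/83435 ≈ -6.6097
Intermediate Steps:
-2714/410 + t(J)/(-2442) = -2714/410 - 24/(-2442) = -2714*1/410 - 24*(-1/2442) = -1357/205 + 4/407 = -551479/83435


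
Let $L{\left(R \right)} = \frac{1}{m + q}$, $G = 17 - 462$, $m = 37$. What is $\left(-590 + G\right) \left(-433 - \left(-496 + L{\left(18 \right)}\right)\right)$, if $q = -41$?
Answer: $- \frac{261855}{4} \approx -65464.0$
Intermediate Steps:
$G = -445$ ($G = 17 - 462 = -445$)
$L{\left(R \right)} = - \frac{1}{4}$ ($L{\left(R \right)} = \frac{1}{37 - 41} = \frac{1}{-4} = - \frac{1}{4}$)
$\left(-590 + G\right) \left(-433 - \left(-496 + L{\left(18 \right)}\right)\right) = \left(-590 - 445\right) \left(-433 + \left(496 - - \frac{1}{4}\right)\right) = - 1035 \left(-433 + \left(496 + \frac{1}{4}\right)\right) = - 1035 \left(-433 + \frac{1985}{4}\right) = \left(-1035\right) \frac{253}{4} = - \frac{261855}{4}$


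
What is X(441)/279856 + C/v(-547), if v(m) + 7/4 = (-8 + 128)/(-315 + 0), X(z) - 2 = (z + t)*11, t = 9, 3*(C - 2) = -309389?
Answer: 303039521769/6261778 ≈ 48395.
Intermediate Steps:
C = -309383/3 (C = 2 + (⅓)*(-309389) = 2 - 309389/3 = -309383/3 ≈ -1.0313e+5)
X(z) = 101 + 11*z (X(z) = 2 + (z + 9)*11 = 2 + (9 + z)*11 = 2 + (99 + 11*z) = 101 + 11*z)
v(m) = -179/84 (v(m) = -7/4 + (-8 + 128)/(-315 + 0) = -7/4 + 120/(-315) = -7/4 + 120*(-1/315) = -7/4 - 8/21 = -179/84)
X(441)/279856 + C/v(-547) = (101 + 11*441)/279856 - 309383/(3*(-179/84)) = (101 + 4851)*(1/279856) - 309383/3*(-84/179) = 4952*(1/279856) + 8662724/179 = 619/34982 + 8662724/179 = 303039521769/6261778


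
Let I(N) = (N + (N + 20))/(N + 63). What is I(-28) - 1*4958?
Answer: -173566/35 ≈ -4959.0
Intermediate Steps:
I(N) = (20 + 2*N)/(63 + N) (I(N) = (N + (20 + N))/(63 + N) = (20 + 2*N)/(63 + N))
I(-28) - 1*4958 = 2*(10 - 28)/(63 - 28) - 1*4958 = 2*(-18)/35 - 4958 = 2*(1/35)*(-18) - 4958 = -36/35 - 4958 = -173566/35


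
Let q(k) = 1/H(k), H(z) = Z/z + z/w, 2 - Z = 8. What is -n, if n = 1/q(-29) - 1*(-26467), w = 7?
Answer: -5372002/203 ≈ -26463.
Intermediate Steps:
Z = -6 (Z = 2 - 1*8 = 2 - 8 = -6)
H(z) = -6/z + z/7
q(k) = 1/(-6/k + k/7)
n = 5372002/203 (n = 1/(7*(-29)/(-42 + (-29)²)) - 1*(-26467) = 1/(7*(-29)/(-42 + 841)) + 26467 = 1/(7*(-29)/799) + 26467 = 1/(7*(-29)*(1/799)) + 26467 = 1/(-203/799) + 26467 = -799/203 + 26467 = 5372002/203 ≈ 26463.)
-n = -1*5372002/203 = -5372002/203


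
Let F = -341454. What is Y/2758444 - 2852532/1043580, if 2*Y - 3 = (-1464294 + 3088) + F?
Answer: -1468193029373/479776164920 ≈ -3.0602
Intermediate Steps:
Y = -1802657/2 (Y = 3/2 + ((-1464294 + 3088) - 341454)/2 = 3/2 + (-1461206 - 341454)/2 = 3/2 + (½)*(-1802660) = 3/2 - 901330 = -1802657/2 ≈ -9.0133e+5)
Y/2758444 - 2852532/1043580 = -1802657/2/2758444 - 2852532/1043580 = -1802657/2*1/2758444 - 2852532*1/1043580 = -1802657/5516888 - 237711/86965 = -1468193029373/479776164920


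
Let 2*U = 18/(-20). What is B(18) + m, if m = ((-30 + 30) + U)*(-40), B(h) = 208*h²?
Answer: 67410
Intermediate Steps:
U = -9/20 (U = (18/(-20))/2 = (18*(-1/20))/2 = (½)*(-9/10) = -9/20 ≈ -0.45000)
m = 18 (m = ((-30 + 30) - 9/20)*(-40) = (0 - 9/20)*(-40) = -9/20*(-40) = 18)
B(18) + m = 208*18² + 18 = 208*324 + 18 = 67392 + 18 = 67410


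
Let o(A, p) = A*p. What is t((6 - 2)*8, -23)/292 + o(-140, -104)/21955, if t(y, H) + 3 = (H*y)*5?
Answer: -15321749/1282172 ≈ -11.950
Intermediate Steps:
t(y, H) = -3 + 5*H*y (t(y, H) = -3 + (H*y)*5 = -3 + 5*H*y)
t((6 - 2)*8, -23)/292 + o(-140, -104)/21955 = (-3 + 5*(-23)*((6 - 2)*8))/292 - 140*(-104)/21955 = (-3 + 5*(-23)*(4*8))*(1/292) + 14560*(1/21955) = (-3 + 5*(-23)*32)*(1/292) + 2912/4391 = (-3 - 3680)*(1/292) + 2912/4391 = -3683*1/292 + 2912/4391 = -3683/292 + 2912/4391 = -15321749/1282172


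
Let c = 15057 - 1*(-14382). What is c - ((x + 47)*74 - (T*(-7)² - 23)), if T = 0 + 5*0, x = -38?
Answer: 28750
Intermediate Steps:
c = 29439 (c = 15057 + 14382 = 29439)
T = 0 (T = 0 + 0 = 0)
c - ((x + 47)*74 - (T*(-7)² - 23)) = 29439 - ((-38 + 47)*74 - (0*(-7)² - 23)) = 29439 - (9*74 - (0*49 - 23)) = 29439 - (666 - (0 - 23)) = 29439 - (666 - 1*(-23)) = 29439 - (666 + 23) = 29439 - 1*689 = 29439 - 689 = 28750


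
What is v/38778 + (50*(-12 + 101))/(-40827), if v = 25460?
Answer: 48160740/87954967 ≈ 0.54756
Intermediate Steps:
v/38778 + (50*(-12 + 101))/(-40827) = 25460/38778 + (50*(-12 + 101))/(-40827) = 25460*(1/38778) + (50*89)*(-1/40827) = 12730/19389 + 4450*(-1/40827) = 12730/19389 - 4450/40827 = 48160740/87954967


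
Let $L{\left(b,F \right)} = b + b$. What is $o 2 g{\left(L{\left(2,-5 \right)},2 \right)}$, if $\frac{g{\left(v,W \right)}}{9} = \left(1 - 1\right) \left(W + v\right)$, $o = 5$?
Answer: $0$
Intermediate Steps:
$L{\left(b,F \right)} = 2 b$
$g{\left(v,W \right)} = 0$ ($g{\left(v,W \right)} = 9 \left(1 - 1\right) \left(W + v\right) = 9 \cdot 0 \left(W + v\right) = 9 \cdot 0 = 0$)
$o 2 g{\left(L{\left(2,-5 \right)},2 \right)} = 5 \cdot 2 \cdot 0 = 10 \cdot 0 = 0$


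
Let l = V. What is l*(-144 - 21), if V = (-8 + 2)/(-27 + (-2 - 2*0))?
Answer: -990/29 ≈ -34.138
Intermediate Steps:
V = 6/29 (V = -6/(-27 + (-2 + 0)) = -6/(-27 - 2) = -6/(-29) = -6*(-1/29) = 6/29 ≈ 0.20690)
l = 6/29 ≈ 0.20690
l*(-144 - 21) = 6*(-144 - 21)/29 = (6/29)*(-165) = -990/29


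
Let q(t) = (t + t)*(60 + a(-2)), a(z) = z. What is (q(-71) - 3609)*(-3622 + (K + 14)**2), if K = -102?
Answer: -48825090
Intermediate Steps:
q(t) = 116*t (q(t) = (t + t)*(60 - 2) = (2*t)*58 = 116*t)
(q(-71) - 3609)*(-3622 + (K + 14)**2) = (116*(-71) - 3609)*(-3622 + (-102 + 14)**2) = (-8236 - 3609)*(-3622 + (-88)**2) = -11845*(-3622 + 7744) = -11845*4122 = -48825090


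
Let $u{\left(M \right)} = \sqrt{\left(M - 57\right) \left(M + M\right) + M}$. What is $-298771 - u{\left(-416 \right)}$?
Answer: $-298771 - 12 \sqrt{2730} \approx -2.994 \cdot 10^{5}$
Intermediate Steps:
$u{\left(M \right)} = \sqrt{M + 2 M \left(-57 + M\right)}$ ($u{\left(M \right)} = \sqrt{\left(-57 + M\right) 2 M + M} = \sqrt{2 M \left(-57 + M\right) + M} = \sqrt{M + 2 M \left(-57 + M\right)}$)
$-298771 - u{\left(-416 \right)} = -298771 - \sqrt{- 416 \left(-113 + 2 \left(-416\right)\right)} = -298771 - \sqrt{- 416 \left(-113 - 832\right)} = -298771 - \sqrt{\left(-416\right) \left(-945\right)} = -298771 - \sqrt{393120} = -298771 - 12 \sqrt{2730}$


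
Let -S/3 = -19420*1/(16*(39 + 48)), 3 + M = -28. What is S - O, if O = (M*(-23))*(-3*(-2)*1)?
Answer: -491393/116 ≈ -4236.1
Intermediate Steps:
M = -31 (M = -3 - 28 = -31)
O = 4278 (O = (-31*(-23))*(-3*(-2)*1) = 713*(6*1) = 713*6 = 4278)
S = 4855/116 (S = -(-58260)/(16*(39 + 48)) = -(-58260)/(16*87) = -(-58260)/1392 = -3*(-4855/348) = 4855/116 ≈ 41.853)
S - O = 4855/116 - 1*4278 = 4855/116 - 4278 = -491393/116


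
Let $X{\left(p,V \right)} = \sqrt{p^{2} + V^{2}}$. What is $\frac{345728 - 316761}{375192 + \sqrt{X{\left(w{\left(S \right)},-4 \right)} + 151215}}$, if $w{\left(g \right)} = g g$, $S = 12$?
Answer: $\frac{28967}{375192 + \sqrt{151215 + 4 \sqrt{1297}}} \approx 0.077126$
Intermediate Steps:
$w{\left(g \right)} = g^{2}$
$X{\left(p,V \right)} = \sqrt{V^{2} + p^{2}}$
$\frac{345728 - 316761}{375192 + \sqrt{X{\left(w{\left(S \right)},-4 \right)} + 151215}} = \frac{345728 - 316761}{375192 + \sqrt{\sqrt{\left(-4\right)^{2} + \left(12^{2}\right)^{2}} + 151215}} = \frac{28967}{375192 + \sqrt{\sqrt{16 + 144^{2}} + 151215}} = \frac{28967}{375192 + \sqrt{\sqrt{16 + 20736} + 151215}} = \frac{28967}{375192 + \sqrt{\sqrt{20752} + 151215}} = \frac{28967}{375192 + \sqrt{4 \sqrt{1297} + 151215}} = \frac{28967}{375192 + \sqrt{151215 + 4 \sqrt{1297}}}$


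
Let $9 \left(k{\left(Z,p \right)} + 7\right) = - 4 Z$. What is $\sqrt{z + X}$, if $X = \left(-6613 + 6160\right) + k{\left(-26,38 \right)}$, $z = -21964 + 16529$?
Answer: $\frac{i \sqrt{52951}}{3} \approx 76.704 i$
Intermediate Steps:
$z = -5435$
$k{\left(Z,p \right)} = -7 - \frac{4 Z}{9}$ ($k{\left(Z,p \right)} = -7 + \frac{\left(-4\right) Z}{9} = -7 - \frac{4 Z}{9}$)
$X = - \frac{4036}{9}$ ($X = \left(-6613 + 6160\right) - - \frac{41}{9} = -453 + \left(-7 + \frac{104}{9}\right) = -453 + \frac{41}{9} = - \frac{4036}{9} \approx -448.44$)
$\sqrt{z + X} = \sqrt{-5435 - \frac{4036}{9}} = \sqrt{- \frac{52951}{9}} = \frac{i \sqrt{52951}}{3}$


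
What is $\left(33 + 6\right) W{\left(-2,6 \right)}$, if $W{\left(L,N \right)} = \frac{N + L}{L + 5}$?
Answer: $52$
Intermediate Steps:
$W{\left(L,N \right)} = \frac{L + N}{5 + L}$
$\left(33 + 6\right) W{\left(-2,6 \right)} = \left(33 + 6\right) \frac{-2 + 6}{5 - 2} = 39 \cdot \frac{1}{3} \cdot 4 = 39 \cdot \frac{4}{3} = 52$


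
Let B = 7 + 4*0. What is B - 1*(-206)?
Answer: 213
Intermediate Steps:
B = 7 (B = 7 + 0 = 7)
B - 1*(-206) = 7 - 1*(-206) = 7 + 206 = 213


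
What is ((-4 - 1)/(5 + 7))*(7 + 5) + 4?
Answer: -1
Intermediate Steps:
((-4 - 1)/(5 + 7))*(7 + 5) + 4 = -5/12*12 + 4 = -5 + 4 = -1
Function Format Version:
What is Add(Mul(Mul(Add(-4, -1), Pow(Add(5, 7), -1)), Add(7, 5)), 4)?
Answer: -1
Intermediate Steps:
Add(Mul(Mul(Add(-4, -1), Pow(Add(5, 7), -1)), Add(7, 5)), 4) = Add(Mul(Mul(-5, Pow(12, -1)), 12), 4) = Add(Mul(Mul(-5, Rational(1, 12)), 12), 4) = Add(Mul(Rational(-5, 12), 12), 4) = Add(-5, 4) = -1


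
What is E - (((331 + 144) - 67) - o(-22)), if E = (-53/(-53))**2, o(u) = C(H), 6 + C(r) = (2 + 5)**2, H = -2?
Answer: -364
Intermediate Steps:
C(r) = 43 (C(r) = -6 + (2 + 5)**2 = -6 + 7**2 = -6 + 49 = 43)
o(u) = 43
E = 1 (E = (-53*(-1/53))**2 = 1**2 = 1)
E - (((331 + 144) - 67) - o(-22)) = 1 - (((331 + 144) - 67) - 1*43) = 1 - ((475 - 67) - 43) = 1 - (408 - 43) = 1 - 1*365 = 1 - 365 = -364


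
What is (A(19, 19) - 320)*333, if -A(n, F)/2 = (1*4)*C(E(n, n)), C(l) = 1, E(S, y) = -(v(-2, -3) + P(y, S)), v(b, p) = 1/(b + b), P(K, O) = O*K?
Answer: -109224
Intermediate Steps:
P(K, O) = K*O
v(b, p) = 1/(2*b)
E(S, y) = 1/4 - S*y (E(S, y) = -((1/2)/(-2) + y*S) = -((1/2)*(-1/2) + S*y) = -(-1/4 + S*y) = 1/4 - S*y)
A(n, F) = -8 (A(n, F) = -2*1*4 = -8)
(A(19, 19) - 320)*333 = (-8 - 320)*333 = -328*333 = -109224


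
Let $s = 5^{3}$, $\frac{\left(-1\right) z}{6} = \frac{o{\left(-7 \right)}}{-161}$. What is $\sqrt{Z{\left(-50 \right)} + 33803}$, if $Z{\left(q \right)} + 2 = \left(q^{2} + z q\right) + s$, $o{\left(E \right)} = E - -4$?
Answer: $\frac{\sqrt{944343246}}{161} \approx 190.87$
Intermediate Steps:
$o{\left(E \right)} = 4 + E$ ($o{\left(E \right)} = E + 4 = 4 + E$)
$z = - \frac{18}{161}$ ($z = - 6 \frac{4 - 7}{-161} = - 6 \left(\left(-3\right) \left(- \frac{1}{161}\right)\right) = \left(-6\right) \frac{3}{161} = - \frac{18}{161} \approx -0.1118$)
$s = 125$
$Z{\left(q \right)} = 123 + q^{2} - \frac{18 q}{161}$ ($Z{\left(q \right)} = -2 + \left(\left(q^{2} - \frac{18 q}{161}\right) + 125\right) = -2 + \left(125 + q^{2} - \frac{18 q}{161}\right) = 123 + q^{2} - \frac{18 q}{161}$)
$\sqrt{Z{\left(-50 \right)} + 33803} = \sqrt{\left(123 + \left(-50\right)^{2} - - \frac{900}{161}\right) + 33803} = \sqrt{\left(123 + 2500 + \frac{900}{161}\right) + 33803} = \sqrt{\frac{423203}{161} + 33803} = \sqrt{\frac{5865486}{161}} = \frac{\sqrt{944343246}}{161}$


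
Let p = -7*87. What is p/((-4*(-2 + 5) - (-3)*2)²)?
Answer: -203/12 ≈ -16.917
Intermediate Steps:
p = -609
p/((-4*(-2 + 5) - (-3)*2)²) = -609/(-4*(-2 + 5) - (-3)*2)² = -609/(-4*3 - 1*(-6))² = -609/(-12 + 6)² = -609/((-6)²) = -609/36 = -609*1/36 = -203/12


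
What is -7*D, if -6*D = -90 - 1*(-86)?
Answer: -14/3 ≈ -4.6667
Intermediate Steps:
D = 2/3 (D = -(-90 - 1*(-86))/6 = -(-90 + 86)/6 = -1/6*(-4) = 2/3 ≈ 0.66667)
-7*D = -7*2/3 = -14/3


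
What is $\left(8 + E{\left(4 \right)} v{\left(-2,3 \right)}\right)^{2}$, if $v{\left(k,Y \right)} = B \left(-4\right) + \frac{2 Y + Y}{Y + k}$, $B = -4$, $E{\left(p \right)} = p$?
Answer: $11664$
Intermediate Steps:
$v{\left(k,Y \right)} = 16 + \frac{3 Y}{Y + k}$ ($v{\left(k,Y \right)} = \left(-4\right) \left(-4\right) + \frac{2 Y + Y}{Y + k} = 16 + \frac{3 Y}{Y + k}$)
$\left(8 + E{\left(4 \right)} v{\left(-2,3 \right)}\right)^{2} = \left(8 + 4 \frac{16 \left(-2\right) + 19 \cdot 3}{3 - 2}\right)^{2} = \left(8 + 4 \frac{-32 + 57}{1}\right)^{2} = \left(8 + 4 \cdot 1 \cdot 25\right)^{2} = \left(8 + 4 \cdot 25\right)^{2} = \left(8 + 100\right)^{2} = 108^{2} = 11664$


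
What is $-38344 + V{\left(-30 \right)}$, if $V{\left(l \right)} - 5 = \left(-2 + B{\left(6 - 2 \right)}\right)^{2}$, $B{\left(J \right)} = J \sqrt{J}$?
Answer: $-38303$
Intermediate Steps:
$B{\left(J \right)} = J^{\frac{3}{2}}$
$V{\left(l \right)} = 41$ ($V{\left(l \right)} = 5 + \left(-2 + \left(6 - 2\right)^{\frac{3}{2}}\right)^{2} = 5 + \left(-2 + 4^{\frac{3}{2}}\right)^{2} = 5 + \left(-2 + 8\right)^{2} = 5 + 6^{2} = 5 + 36 = 41$)
$-38344 + V{\left(-30 \right)} = -38344 + 41 = -38303$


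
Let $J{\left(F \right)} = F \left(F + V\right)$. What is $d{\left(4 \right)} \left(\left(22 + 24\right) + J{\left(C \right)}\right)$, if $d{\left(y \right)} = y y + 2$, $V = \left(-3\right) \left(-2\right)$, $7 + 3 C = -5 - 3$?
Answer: $738$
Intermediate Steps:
$C = -5$ ($C = - \frac{7}{3} + \frac{-5 - 3}{3} = - \frac{7}{3} + \frac{1}{3} \left(-8\right) = - \frac{7}{3} - \frac{8}{3} = -5$)
$V = 6$
$d{\left(y \right)} = 2 + y^{2}$ ($d{\left(y \right)} = y^{2} + 2 = 2 + y^{2}$)
$J{\left(F \right)} = F \left(6 + F\right)$ ($J{\left(F \right)} = F \left(F + 6\right) = F \left(6 + F\right)$)
$d{\left(4 \right)} \left(\left(22 + 24\right) + J{\left(C \right)}\right) = \left(2 + 4^{2}\right) \left(\left(22 + 24\right) - 5 \left(6 - 5\right)\right) = \left(2 + 16\right) \left(46 - 5\right) = 18 \left(46 - 5\right) = 18 \cdot 41 = 738$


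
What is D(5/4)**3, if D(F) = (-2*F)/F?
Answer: -8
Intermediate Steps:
D(F) = -2
D(5/4)**3 = (-2)**3 = -8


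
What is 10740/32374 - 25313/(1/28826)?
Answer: -11811209367236/16187 ≈ -7.2967e+8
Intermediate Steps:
10740/32374 - 25313/(1/28826) = 10740*(1/32374) - 25313/1/28826 = 5370/16187 - 25313*28826 = 5370/16187 - 729672538 = -11811209367236/16187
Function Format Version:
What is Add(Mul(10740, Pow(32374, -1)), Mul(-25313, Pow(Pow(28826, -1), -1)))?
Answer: Rational(-11811209367236, 16187) ≈ -7.2967e+8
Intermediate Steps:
Add(Mul(10740, Pow(32374, -1)), Mul(-25313, Pow(Pow(28826, -1), -1))) = Add(Mul(10740, Rational(1, 32374)), Mul(-25313, Pow(Rational(1, 28826), -1))) = Add(Rational(5370, 16187), Mul(-25313, 28826)) = Add(Rational(5370, 16187), -729672538) = Rational(-11811209367236, 16187)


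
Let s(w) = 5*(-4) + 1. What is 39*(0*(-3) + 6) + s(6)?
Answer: 215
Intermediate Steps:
s(w) = -19 (s(w) = -20 + 1 = -19)
39*(0*(-3) + 6) + s(6) = 39*(0*(-3) + 6) - 19 = 39*(0 + 6) - 19 = 39*6 - 19 = 234 - 19 = 215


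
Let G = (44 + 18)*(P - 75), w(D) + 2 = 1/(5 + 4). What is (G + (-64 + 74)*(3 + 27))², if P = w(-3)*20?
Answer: 3627652900/81 ≈ 4.4786e+7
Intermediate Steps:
w(D) = -17/9 (w(D) = -2 + 1/(5 + 4) = -2 + 1/9 = -2 + ⅑ = -17/9)
P = -340/9 (P = -17/9*20 = -340/9 ≈ -37.778)
G = -62930/9 (G = (44 + 18)*(-340/9 - 75) = 62*(-1015/9) = -62930/9 ≈ -6992.2)
(G + (-64 + 74)*(3 + 27))² = (-62930/9 + (-64 + 74)*(3 + 27))² = (-62930/9 + 10*30)² = (-62930/9 + 300)² = (-60230/9)² = 3627652900/81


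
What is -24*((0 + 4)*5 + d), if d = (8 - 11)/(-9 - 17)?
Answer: -6276/13 ≈ -482.77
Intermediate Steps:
d = 3/26 (d = -3/(-26) = -3*(-1/26) = 3/26 ≈ 0.11538)
-24*((0 + 4)*5 + d) = -24*((0 + 4)*5 + 3/26) = -24*(4*5 + 3/26) = -24*(20 + 3/26) = -24*523/26 = -6276/13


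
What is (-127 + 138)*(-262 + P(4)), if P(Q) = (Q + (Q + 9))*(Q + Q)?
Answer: -1386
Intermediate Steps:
P(Q) = 2*Q*(9 + 2*Q) (P(Q) = (Q + (9 + Q))*(2*Q) = (9 + 2*Q)*(2*Q) = 2*Q*(9 + 2*Q))
(-127 + 138)*(-262 + P(4)) = (-127 + 138)*(-262 + 2*4*(9 + 2*4)) = 11*(-262 + 2*4*(9 + 8)) = 11*(-262 + 2*4*17) = 11*(-262 + 136) = 11*(-126) = -1386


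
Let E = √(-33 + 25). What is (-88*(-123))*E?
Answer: 21648*I*√2 ≈ 30615.0*I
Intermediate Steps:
E = 2*I*√2 (E = √(-8) = 2*I*√2 ≈ 2.8284*I)
(-88*(-123))*E = (-88*(-123))*(2*I*√2) = 10824*(2*I*√2) = 21648*I*√2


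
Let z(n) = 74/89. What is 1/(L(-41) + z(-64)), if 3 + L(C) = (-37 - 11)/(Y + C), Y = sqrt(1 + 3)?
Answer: -1157/1085 ≈ -1.0664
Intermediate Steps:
Y = 2 (Y = sqrt(4) = 2)
z(n) = 74/89 (z(n) = 74*(1/89) = 74/89)
L(C) = -3 - 48/(2 + C) (L(C) = -3 + (-37 - 11)/(2 + C) = -3 - 48/(2 + C))
1/(L(-41) + z(-64)) = 1/(3*(-18 - 1*(-41))/(2 - 41) + 74/89) = 1/(3*(-18 + 41)/(-39) + 74/89) = 1/(3*(-1/39)*23 + 74/89) = 1/(-23/13 + 74/89) = 1/(-1085/1157) = -1157/1085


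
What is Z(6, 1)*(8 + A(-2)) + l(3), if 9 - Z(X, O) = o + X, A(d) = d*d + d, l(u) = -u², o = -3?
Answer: 51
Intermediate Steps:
A(d) = d + d² (A(d) = d² + d = d + d²)
Z(X, O) = 12 - X (Z(X, O) = 9 - (-3 + X) = 9 + (3 - X) = 12 - X)
Z(6, 1)*(8 + A(-2)) + l(3) = (12 - 1*6)*(8 - 2*(1 - 2)) - 1*3² = (12 - 6)*(8 - 2*(-1)) - 1*9 = 6*(8 + 2) - 9 = 6*10 - 9 = 60 - 9 = 51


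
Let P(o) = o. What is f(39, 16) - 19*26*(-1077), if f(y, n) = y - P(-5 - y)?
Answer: 532121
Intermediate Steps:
f(y, n) = 5 + 2*y (f(y, n) = y - (-5 - y) = y + (5 + y) = 5 + 2*y)
f(39, 16) - 19*26*(-1077) = (5 + 2*39) - 19*26*(-1077) = (5 + 78) - 494*(-1077) = 83 + 532038 = 532121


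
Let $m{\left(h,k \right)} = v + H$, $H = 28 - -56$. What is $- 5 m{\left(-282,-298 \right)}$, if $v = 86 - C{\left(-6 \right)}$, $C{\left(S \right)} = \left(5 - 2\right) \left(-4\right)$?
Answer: $-910$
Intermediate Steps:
$C{\left(S \right)} = -12$ ($C{\left(S \right)} = 3 \left(-4\right) = -12$)
$H = 84$ ($H = 28 + 56 = 84$)
$v = 98$ ($v = 86 - -12 = 86 + 12 = 98$)
$m{\left(h,k \right)} = 182$ ($m{\left(h,k \right)} = 98 + 84 = 182$)
$- 5 m{\left(-282,-298 \right)} = \left(-5\right) 182 = -910$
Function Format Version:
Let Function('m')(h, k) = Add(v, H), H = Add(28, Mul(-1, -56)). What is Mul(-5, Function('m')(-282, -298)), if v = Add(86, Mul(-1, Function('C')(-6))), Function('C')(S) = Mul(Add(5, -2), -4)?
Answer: -910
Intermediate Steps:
Function('C')(S) = -12 (Function('C')(S) = Mul(3, -4) = -12)
H = 84 (H = Add(28, 56) = 84)
v = 98 (v = Add(86, Mul(-1, -12)) = Add(86, 12) = 98)
Function('m')(h, k) = 182 (Function('m')(h, k) = Add(98, 84) = 182)
Mul(-5, Function('m')(-282, -298)) = Mul(-5, 182) = -910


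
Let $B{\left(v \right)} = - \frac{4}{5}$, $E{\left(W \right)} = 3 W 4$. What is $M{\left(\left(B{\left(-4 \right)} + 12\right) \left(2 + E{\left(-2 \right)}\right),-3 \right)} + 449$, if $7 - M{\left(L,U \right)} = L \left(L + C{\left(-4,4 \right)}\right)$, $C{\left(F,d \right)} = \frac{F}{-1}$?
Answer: $- \frac{1481784}{25} \approx -59271.0$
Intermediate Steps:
$E{\left(W \right)} = 12 W$
$B{\left(v \right)} = - \frac{4}{5}$ ($B{\left(v \right)} = \left(-4\right) \frac{1}{5} = - \frac{4}{5}$)
$C{\left(F,d \right)} = - F$ ($C{\left(F,d \right)} = F \left(-1\right) = - F$)
$M{\left(L,U \right)} = 7 - L \left(4 + L\right)$ ($M{\left(L,U \right)} = 7 - L \left(L - -4\right) = 7 - L \left(L + 4\right) = 7 - L \left(4 + L\right)$)
$M{\left(\left(B{\left(-4 \right)} + 12\right) \left(2 + E{\left(-2 \right)}\right),-3 \right)} + 449 = \left(7 - \left(\left(- \frac{4}{5} + 12\right) \left(2 + 12 \left(-2\right)\right)\right)^{2} - 4 \left(- \frac{4}{5} + 12\right) \left(2 + 12 \left(-2\right)\right)\right) + 449 = \left(7 - \left(\frac{56 \left(2 - 24\right)}{5}\right)^{2} - 4 \frac{56 \left(2 - 24\right)}{5}\right) + 449 = \left(7 - \left(\frac{56}{5} \left(-22\right)\right)^{2} - 4 \cdot \frac{56}{5} \left(-22\right)\right) + 449 = \left(7 - \left(- \frac{1232}{5}\right)^{2} - - \frac{4928}{5}\right) + 449 = \left(7 - \frac{1517824}{25} + \frac{4928}{5}\right) + 449 = - \frac{1493009}{25} + 449 = - \frac{1481784}{25}$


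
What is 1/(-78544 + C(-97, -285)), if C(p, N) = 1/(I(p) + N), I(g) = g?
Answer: -382/30003809 ≈ -1.2732e-5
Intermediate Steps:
C(p, N) = 1/(N + p) (C(p, N) = 1/(p + N) = 1/(N + p))
1/(-78544 + C(-97, -285)) = 1/(-78544 + 1/(-285 - 97)) = 1/(-78544 + 1/(-382)) = 1/(-78544 - 1/382) = 1/(-30003809/382) = -382/30003809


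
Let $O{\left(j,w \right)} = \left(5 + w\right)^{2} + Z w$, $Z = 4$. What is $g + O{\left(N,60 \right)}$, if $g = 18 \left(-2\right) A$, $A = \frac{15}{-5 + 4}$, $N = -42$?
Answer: $5005$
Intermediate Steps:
$A = -15$ ($A = \frac{15}{-1} = 15 \left(-1\right) = -15$)
$g = 540$ ($g = 18 \left(-2\right) \left(-15\right) = \left(-36\right) \left(-15\right) = 540$)
$O{\left(j,w \right)} = \left(5 + w\right)^{2} + 4 w$
$g + O{\left(N,60 \right)} = 540 + \left(\left(5 + 60\right)^{2} + 4 \cdot 60\right) = 540 + \left(65^{2} + 240\right) = 540 + \left(4225 + 240\right) = 540 + 4465 = 5005$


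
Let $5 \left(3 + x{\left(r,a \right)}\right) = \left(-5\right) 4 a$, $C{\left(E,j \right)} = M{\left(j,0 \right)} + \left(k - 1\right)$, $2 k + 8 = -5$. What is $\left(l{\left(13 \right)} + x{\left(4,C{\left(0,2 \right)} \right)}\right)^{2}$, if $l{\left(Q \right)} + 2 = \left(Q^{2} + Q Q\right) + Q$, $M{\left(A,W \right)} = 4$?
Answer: $129600$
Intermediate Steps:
$k = - \frac{13}{2}$ ($k = -4 + \frac{1}{2} \left(-5\right) = -4 - \frac{5}{2} = - \frac{13}{2} \approx -6.5$)
$C{\left(E,j \right)} = - \frac{7}{2}$ ($C{\left(E,j \right)} = 4 - \frac{15}{2} = - \frac{7}{2}$)
$x{\left(r,a \right)} = -3 - 4 a$ ($x{\left(r,a \right)} = -3 + \frac{\left(-5\right) 4 a}{5} = -3 + \frac{\left(-20\right) a}{5} = -3 - 4 a$)
$l{\left(Q \right)} = -2 + Q + 2 Q^{2}$ ($l{\left(Q \right)} = -2 + \left(\left(Q^{2} + Q Q\right) + Q\right) = -2 + \left(\left(Q^{2} + Q^{2}\right) + Q\right) = -2 + \left(2 Q^{2} + Q\right) = -2 + \left(Q + 2 Q^{2}\right) = -2 + Q + 2 Q^{2}$)
$\left(l{\left(13 \right)} + x{\left(4,C{\left(0,2 \right)} \right)}\right)^{2} = \left(\left(-2 + 13 + 2 \cdot 13^{2}\right) - -11\right)^{2} = \left(\left(-2 + 13 + 2 \cdot 169\right) + \left(-3 + 14\right)\right)^{2} = \left(\left(-2 + 13 + 338\right) + 11\right)^{2} = \left(349 + 11\right)^{2} = 360^{2} = 129600$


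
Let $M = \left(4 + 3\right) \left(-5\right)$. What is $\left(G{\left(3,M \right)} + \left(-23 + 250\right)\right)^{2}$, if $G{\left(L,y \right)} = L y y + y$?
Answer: $14953689$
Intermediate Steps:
$M = -35$ ($M = 7 \left(-5\right) = -35$)
$G{\left(L,y \right)} = y + L y^{2}$ ($G{\left(L,y \right)} = L y^{2} + y = y + L y^{2}$)
$\left(G{\left(3,M \right)} + \left(-23 + 250\right)\right)^{2} = \left(- 35 \left(1 + 3 \left(-35\right)\right) + \left(-23 + 250\right)\right)^{2} = \left(- 35 \left(1 - 105\right) + 227\right)^{2} = \left(\left(-35\right) \left(-104\right) + 227\right)^{2} = \left(3640 + 227\right)^{2} = 3867^{2} = 14953689$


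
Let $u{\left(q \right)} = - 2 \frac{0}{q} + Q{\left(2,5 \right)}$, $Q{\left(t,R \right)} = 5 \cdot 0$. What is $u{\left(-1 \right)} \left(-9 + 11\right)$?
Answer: $0$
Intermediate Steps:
$Q{\left(t,R \right)} = 0$
$u{\left(q \right)} = 0$ ($u{\left(q \right)} = - 2 \frac{0}{q} + 0 = \left(-2\right) 0 + 0 = 0 + 0 = 0$)
$u{\left(-1 \right)} \left(-9 + 11\right) = 0 \left(-9 + 11\right) = 0 \cdot 2 = 0$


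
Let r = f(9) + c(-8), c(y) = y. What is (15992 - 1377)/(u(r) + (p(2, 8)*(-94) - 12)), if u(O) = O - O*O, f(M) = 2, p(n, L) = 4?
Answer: -2923/86 ≈ -33.988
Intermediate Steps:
r = -6 (r = 2 - 8 = -6)
u(O) = O - O²
(15992 - 1377)/(u(r) + (p(2, 8)*(-94) - 12)) = (15992 - 1377)/(-6*(1 - 1*(-6)) + (4*(-94) - 12)) = 14615/(-6*(1 + 6) + (-376 - 12)) = 14615/(-6*7 - 388) = 14615/(-42 - 388) = 14615/(-430) = 14615*(-1/430) = -2923/86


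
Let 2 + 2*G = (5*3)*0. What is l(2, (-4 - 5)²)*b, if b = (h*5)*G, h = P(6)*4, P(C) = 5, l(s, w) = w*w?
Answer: -656100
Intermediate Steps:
l(s, w) = w²
G = -1 (G = -1 + ((5*3)*0)/2 = -1 + (15*0)/2 = -1 + (½)*0 = -1 + 0 = -1)
h = 20 (h = 5*4 = 20)
b = -100 (b = (20*5)*(-1) = 100*(-1) = -100)
l(2, (-4 - 5)²)*b = ((-4 - 5)²)²*(-100) = ((-9)²)²*(-100) = 81²*(-100) = 6561*(-100) = -656100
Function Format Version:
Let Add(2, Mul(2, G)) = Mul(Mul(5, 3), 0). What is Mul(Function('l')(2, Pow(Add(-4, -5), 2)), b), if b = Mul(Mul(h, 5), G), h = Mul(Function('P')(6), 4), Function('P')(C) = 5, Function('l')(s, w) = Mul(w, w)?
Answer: -656100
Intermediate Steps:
Function('l')(s, w) = Pow(w, 2)
G = -1 (G = Add(-1, Mul(Rational(1, 2), Mul(Mul(5, 3), 0))) = Add(-1, Mul(Rational(1, 2), Mul(15, 0))) = Add(-1, Mul(Rational(1, 2), 0)) = Add(-1, 0) = -1)
h = 20 (h = Mul(5, 4) = 20)
b = -100 (b = Mul(Mul(20, 5), -1) = Mul(100, -1) = -100)
Mul(Function('l')(2, Pow(Add(-4, -5), 2)), b) = Mul(Pow(Pow(Add(-4, -5), 2), 2), -100) = Mul(Pow(Pow(-9, 2), 2), -100) = Mul(Pow(81, 2), -100) = Mul(6561, -100) = -656100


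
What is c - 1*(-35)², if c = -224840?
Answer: -226065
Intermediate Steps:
c - 1*(-35)² = -224840 - 1*(-35)² = -224840 - 1*1225 = -224840 - 1225 = -226065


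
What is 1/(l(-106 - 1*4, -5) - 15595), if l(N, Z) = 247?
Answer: -1/15348 ≈ -6.5155e-5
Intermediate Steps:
1/(l(-106 - 1*4, -5) - 15595) = 1/(247 - 15595) = 1/(-15348) = -1/15348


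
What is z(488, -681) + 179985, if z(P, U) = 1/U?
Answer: 122569784/681 ≈ 1.7999e+5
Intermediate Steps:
z(488, -681) + 179985 = 1/(-681) + 179985 = -1/681 + 179985 = 122569784/681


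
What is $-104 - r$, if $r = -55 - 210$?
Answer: $161$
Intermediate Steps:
$r = -265$ ($r = -55 - 210 = -265$)
$-104 - r = -104 - -265 = -104 + 265 = 161$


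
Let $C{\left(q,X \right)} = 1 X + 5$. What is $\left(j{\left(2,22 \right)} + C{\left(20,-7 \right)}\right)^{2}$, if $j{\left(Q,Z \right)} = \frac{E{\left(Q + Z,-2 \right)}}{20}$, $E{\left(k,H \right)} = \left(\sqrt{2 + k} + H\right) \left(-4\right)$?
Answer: $\frac{\left(8 + \sqrt{26}\right)^{2}}{25} \approx 6.8634$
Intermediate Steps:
$C{\left(q,X \right)} = 5 + X$ ($C{\left(q,X \right)} = X + 5 = 5 + X$)
$E{\left(k,H \right)} = - 4 H - 4 \sqrt{2 + k}$ ($E{\left(k,H \right)} = \left(H + \sqrt{2 + k}\right) \left(-4\right) = - 4 H - 4 \sqrt{2 + k}$)
$j{\left(Q,Z \right)} = \frac{2}{5} - \frac{\sqrt{2 + Q + Z}}{5}$ ($j{\left(Q,Z \right)} = \frac{\left(-4\right) \left(-2\right) - 4 \sqrt{2 + \left(Q + Z\right)}}{20} = \left(8 - 4 \sqrt{2 + Q + Z}\right) \frac{1}{20} = \frac{2}{5} - \frac{\sqrt{2 + Q + Z}}{5}$)
$\left(j{\left(2,22 \right)} + C{\left(20,-7 \right)}\right)^{2} = \left(\left(\frac{2}{5} - \frac{\sqrt{2 + 2 + 22}}{5}\right) + \left(5 - 7\right)\right)^{2} = \left(\left(\frac{2}{5} - \frac{\sqrt{26}}{5}\right) - 2\right)^{2} = \left(- \frac{8}{5} - \frac{\sqrt{26}}{5}\right)^{2}$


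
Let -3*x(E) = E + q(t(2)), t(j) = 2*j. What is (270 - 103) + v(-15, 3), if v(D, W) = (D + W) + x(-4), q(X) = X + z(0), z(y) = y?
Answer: 155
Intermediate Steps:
q(X) = X (q(X) = X + 0 = X)
x(E) = -4/3 - E/3 (x(E) = -(E + 2*2)/3 = -(E + 4)/3 = -(4 + E)/3 = -4/3 - E/3)
v(D, W) = D + W (v(D, W) = (D + W) + (-4/3 - ⅓*(-4)) = (D + W) + (-4/3 + 4/3) = (D + W) + 0 = D + W)
(270 - 103) + v(-15, 3) = (270 - 103) + (-15 + 3) = 167 - 12 = 155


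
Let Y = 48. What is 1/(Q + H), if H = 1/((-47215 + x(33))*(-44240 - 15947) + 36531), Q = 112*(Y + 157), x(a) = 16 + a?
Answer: 2838816573/65179228516081 ≈ 4.3554e-5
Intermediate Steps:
Q = 22960 (Q = 112*(48 + 157) = 112*205 = 22960)
H = 1/2838816573 (H = 1/((-47215 + (16 + 33))*(-44240 - 15947) + 36531) = 1/((-47215 + 49)*(-60187) + 36531) = 1/(-47166*(-60187) + 36531) = 1/(2838780042 + 36531) = 1/2838816573 ≈ 3.5226e-10)
1/(Q + H) = 1/(22960 + 1/2838816573) = 1/(65179228516081/2838816573) = 2838816573/65179228516081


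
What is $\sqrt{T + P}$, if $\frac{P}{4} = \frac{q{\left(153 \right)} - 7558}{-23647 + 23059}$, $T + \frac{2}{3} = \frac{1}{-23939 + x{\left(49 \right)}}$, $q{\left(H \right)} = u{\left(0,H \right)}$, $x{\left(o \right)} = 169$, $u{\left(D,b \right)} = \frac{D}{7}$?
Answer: $\frac{\sqrt{12644978219430}}{499170} \approx 7.1238$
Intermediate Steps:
$u{\left(D,b \right)} = \frac{D}{7}$ ($u{\left(D,b \right)} = D \frac{1}{7} = \frac{D}{7}$)
$q{\left(H \right)} = 0$ ($q{\left(H \right)} = \frac{1}{7} \cdot 0 = 0$)
$T = - \frac{47543}{71310}$ ($T = - \frac{2}{3} + \frac{1}{-23939 + 169} = - \frac{2}{3} + \frac{1}{-23770} = - \frac{2}{3} - \frac{1}{23770} = - \frac{47543}{71310} \approx -0.66671$)
$P = \frac{7558}{147}$ ($P = 4 \frac{0 - 7558}{-23647 + 23059} = 4 \left(- \frac{7558}{-588}\right) = 4 \left(\left(-7558\right) \left(- \frac{1}{588}\right)\right) = 4 \cdot \frac{3779}{294} = \frac{7558}{147} \approx 51.415$)
$\sqrt{T + P} = \sqrt{- \frac{47543}{71310} + \frac{7558}{147}} = \sqrt{\frac{177324053}{3494190}} = \frac{\sqrt{12644978219430}}{499170}$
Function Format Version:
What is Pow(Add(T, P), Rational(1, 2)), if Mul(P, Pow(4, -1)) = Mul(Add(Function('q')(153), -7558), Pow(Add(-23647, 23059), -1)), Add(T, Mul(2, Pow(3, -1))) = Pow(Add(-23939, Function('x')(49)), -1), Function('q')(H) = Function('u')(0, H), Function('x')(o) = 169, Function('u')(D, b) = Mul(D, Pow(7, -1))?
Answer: Mul(Rational(1, 499170), Pow(12644978219430, Rational(1, 2))) ≈ 7.1238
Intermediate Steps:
Function('u')(D, b) = Mul(Rational(1, 7), D) (Function('u')(D, b) = Mul(D, Rational(1, 7)) = Mul(Rational(1, 7), D))
Function('q')(H) = 0 (Function('q')(H) = Mul(Rational(1, 7), 0) = 0)
T = Rational(-47543, 71310) (T = Add(Rational(-2, 3), Pow(Add(-23939, 169), -1)) = Add(Rational(-2, 3), Pow(-23770, -1)) = Add(Rational(-2, 3), Rational(-1, 23770)) = Rational(-47543, 71310) ≈ -0.66671)
P = Rational(7558, 147) (P = Mul(4, Mul(Add(0, -7558), Pow(Add(-23647, 23059), -1))) = Mul(4, Mul(-7558, Pow(-588, -1))) = Mul(4, Mul(-7558, Rational(-1, 588))) = Mul(4, Rational(3779, 294)) = Rational(7558, 147) ≈ 51.415)
Pow(Add(T, P), Rational(1, 2)) = Pow(Add(Rational(-47543, 71310), Rational(7558, 147)), Rational(1, 2)) = Pow(Rational(177324053, 3494190), Rational(1, 2)) = Mul(Rational(1, 499170), Pow(12644978219430, Rational(1, 2)))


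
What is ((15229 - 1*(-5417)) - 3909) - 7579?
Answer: 9158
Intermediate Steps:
((15229 - 1*(-5417)) - 3909) - 7579 = ((15229 + 5417) - 3909) - 7579 = (20646 - 3909) - 7579 = 16737 - 7579 = 9158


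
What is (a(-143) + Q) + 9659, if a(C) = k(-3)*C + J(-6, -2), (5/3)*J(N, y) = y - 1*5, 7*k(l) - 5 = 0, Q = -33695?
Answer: -844982/35 ≈ -24142.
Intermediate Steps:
k(l) = 5/7 (k(l) = 5/7 + (⅐)*0 = 5/7 + 0 = 5/7)
J(N, y) = -3 + 3*y/5 (J(N, y) = 3*(y - 1*5)/5 = 3*(y - 5)/5 = 3*(-5 + y)/5 = -3 + 3*y/5)
a(C) = -21/5 + 5*C/7 (a(C) = 5*C/7 + (-3 + (⅗)*(-2)) = 5*C/7 + (-3 - 6/5) = 5*C/7 - 21/5 = -21/5 + 5*C/7)
(a(-143) + Q) + 9659 = ((-21/5 + (5/7)*(-143)) - 33695) + 9659 = ((-21/5 - 715/7) - 33695) + 9659 = (-3722/35 - 33695) + 9659 = -1183047/35 + 9659 = -844982/35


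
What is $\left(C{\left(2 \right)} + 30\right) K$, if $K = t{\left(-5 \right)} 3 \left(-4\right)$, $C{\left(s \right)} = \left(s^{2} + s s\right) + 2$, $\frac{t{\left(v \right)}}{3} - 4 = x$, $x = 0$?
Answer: $-5760$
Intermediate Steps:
$t{\left(v \right)} = 12$ ($t{\left(v \right)} = 12 + 3 \cdot 0 = 12 + 0 = 12$)
$C{\left(s \right)} = 2 + 2 s^{2}$ ($C{\left(s \right)} = \left(s^{2} + s^{2}\right) + 2 = 2 s^{2} + 2 = 2 + 2 s^{2}$)
$K = -144$ ($K = 12 \cdot 3 \left(-4\right) = 36 \left(-4\right) = -144$)
$\left(C{\left(2 \right)} + 30\right) K = \left(\left(2 + 2 \cdot 2^{2}\right) + 30\right) \left(-144\right) = \left(\left(2 + 2 \cdot 4\right) + 30\right) \left(-144\right) = \left(\left(2 + 8\right) + 30\right) \left(-144\right) = \left(10 + 30\right) \left(-144\right) = 40 \left(-144\right) = -5760$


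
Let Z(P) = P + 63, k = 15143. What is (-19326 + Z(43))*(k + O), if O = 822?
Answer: -306847300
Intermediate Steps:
Z(P) = 63 + P
(-19326 + Z(43))*(k + O) = (-19326 + (63 + 43))*(15143 + 822) = (-19326 + 106)*15965 = -19220*15965 = -306847300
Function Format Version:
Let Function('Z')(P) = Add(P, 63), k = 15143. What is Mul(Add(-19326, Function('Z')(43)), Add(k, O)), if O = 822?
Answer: -306847300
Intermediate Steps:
Function('Z')(P) = Add(63, P)
Mul(Add(-19326, Function('Z')(43)), Add(k, O)) = Mul(Add(-19326, Add(63, 43)), Add(15143, 822)) = Mul(Add(-19326, 106), 15965) = Mul(-19220, 15965) = -306847300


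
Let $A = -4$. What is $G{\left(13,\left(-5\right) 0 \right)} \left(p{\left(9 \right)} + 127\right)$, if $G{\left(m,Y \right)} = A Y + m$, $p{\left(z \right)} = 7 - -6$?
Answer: $1820$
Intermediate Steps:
$p{\left(z \right)} = 13$ ($p{\left(z \right)} = 7 + 6 = 13$)
$G{\left(m,Y \right)} = m - 4 Y$ ($G{\left(m,Y \right)} = - 4 Y + m = m - 4 Y$)
$G{\left(13,\left(-5\right) 0 \right)} \left(p{\left(9 \right)} + 127\right) = \left(13 - 4 \left(\left(-5\right) 0\right)\right) \left(13 + 127\right) = \left(13 - 0\right) 140 = \left(13 + 0\right) 140 = 13 \cdot 140 = 1820$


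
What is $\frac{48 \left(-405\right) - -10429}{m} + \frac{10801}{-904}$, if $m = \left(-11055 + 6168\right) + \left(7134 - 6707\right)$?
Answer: $- \frac{10006629}{1007960} \approx -9.9276$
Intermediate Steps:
$m = -4460$ ($m = -4887 + \left(7134 - 6707\right) = -4887 + 427 = -4460$)
$\frac{48 \left(-405\right) - -10429}{m} + \frac{10801}{-904} = \frac{48 \left(-405\right) - -10429}{-4460} + \frac{10801}{-904} = \left(-19440 + 10429\right) \left(- \frac{1}{4460}\right) + 10801 \left(- \frac{1}{904}\right) = \left(-9011\right) \left(- \frac{1}{4460}\right) - \frac{10801}{904} = \frac{9011}{4460} - \frac{10801}{904} = - \frac{10006629}{1007960}$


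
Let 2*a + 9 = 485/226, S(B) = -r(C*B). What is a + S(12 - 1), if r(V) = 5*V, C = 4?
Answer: -100989/452 ≈ -223.43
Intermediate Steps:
S(B) = -20*B (S(B) = -5*4*B = -20*B)
a = -1549/452 (a = -9/2 + (485/226)/2 = -9/2 + (485*(1/226))/2 = -9/2 + (½)*(485/226) = -9/2 + 485/452 = -1549/452 ≈ -3.4270)
a + S(12 - 1) = -1549/452 - 20*(12 - 1) = -1549/452 - 20*11 = -1549/452 - 220 = -100989/452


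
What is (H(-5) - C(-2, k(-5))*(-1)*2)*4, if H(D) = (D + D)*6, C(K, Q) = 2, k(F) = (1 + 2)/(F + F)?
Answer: -224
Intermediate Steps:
k(F) = 3/(2*F) (k(F) = 3/((2*F)) = 3*(1/(2*F)) = 3/(2*F))
H(D) = 12*D (H(D) = (2*D)*6 = 12*D)
(H(-5) - C(-2, k(-5))*(-1)*2)*4 = (12*(-5) - 2*(-1)*2)*4 = (-60 - (-2)*2)*4 = (-60 - 1*(-4))*4 = (-60 + 4)*4 = -56*4 = -224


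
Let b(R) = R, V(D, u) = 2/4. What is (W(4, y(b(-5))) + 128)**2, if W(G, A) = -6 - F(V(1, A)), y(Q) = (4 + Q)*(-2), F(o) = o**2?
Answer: 237169/16 ≈ 14823.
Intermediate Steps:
V(D, u) = 1/2 (V(D, u) = 2*(1/4) = 1/2)
y(Q) = -8 - 2*Q
W(G, A) = -25/4 (W(G, A) = -6 - (1/2)**2 = -6 - 1*1/4 = -6 - 1/4 = -25/4)
(W(4, y(b(-5))) + 128)**2 = (-25/4 + 128)**2 = (487/4)**2 = 237169/16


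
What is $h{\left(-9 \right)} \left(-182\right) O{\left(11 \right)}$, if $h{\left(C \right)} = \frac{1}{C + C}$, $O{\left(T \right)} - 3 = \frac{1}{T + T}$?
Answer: $\frac{6097}{198} \approx 30.793$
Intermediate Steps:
$O{\left(T \right)} = 3 + \frac{1}{2 T}$ ($O{\left(T \right)} = 3 + \frac{1}{T + T} = 3 + \frac{1}{2 T}$)
$h{\left(C \right)} = \frac{1}{2 C}$
$h{\left(-9 \right)} \left(-182\right) O{\left(11 \right)} = \frac{1}{2 \left(-9\right)} \left(-182\right) \left(3 + \frac{1}{2 \cdot 11}\right) = \frac{1}{2} \left(- \frac{1}{9}\right) \left(-182\right) \left(3 + \frac{1}{2} \cdot \frac{1}{11}\right) = \left(- \frac{1}{18}\right) \left(-182\right) \left(3 + \frac{1}{22}\right) = \frac{91}{9} \cdot \frac{67}{22} = \frac{6097}{198}$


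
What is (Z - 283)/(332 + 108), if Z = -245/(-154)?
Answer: -6191/9680 ≈ -0.63957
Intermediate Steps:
Z = 35/22 (Z = -245*(-1/154) = 35/22 ≈ 1.5909)
(Z - 283)/(332 + 108) = (35/22 - 283)/(332 + 108) = -6191/22/440 = -6191/22*1/440 = -6191/9680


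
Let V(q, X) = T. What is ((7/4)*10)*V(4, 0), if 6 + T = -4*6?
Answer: -525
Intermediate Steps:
T = -30 (T = -6 - 4*6 = -6 - 24 = -30)
V(q, X) = -30
((7/4)*10)*V(4, 0) = ((7/4)*10)*(-30) = (35/2)*(-30) = -525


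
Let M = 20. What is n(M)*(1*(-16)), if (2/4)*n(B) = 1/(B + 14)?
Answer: -16/17 ≈ -0.94118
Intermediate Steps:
n(B) = 2/(14 + B) (n(B) = 2/(B + 14) = 2/(14 + B))
n(M)*(1*(-16)) = (2/(14 + 20))*(1*(-16)) = (2/34)*(-16) = (2*(1/34))*(-16) = (1/17)*(-16) = -16/17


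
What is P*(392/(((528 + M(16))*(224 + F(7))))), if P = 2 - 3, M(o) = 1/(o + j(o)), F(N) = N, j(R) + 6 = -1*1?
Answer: -24/7469 ≈ -0.0032133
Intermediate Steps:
j(R) = -7 (j(R) = -6 - 1*1 = -6 - 1 = -7)
M(o) = 1/(-7 + o) (M(o) = 1/(o - 7) = 1/(-7 + o))
P = -1
P*(392/(((528 + M(16))*(224 + F(7))))) = -392/((528 + 1/(-7 + 16))*(224 + 7)) = -392/((528 + 1/9)*231) = -392/((4753/9)*231) = -392/365981/3 = -392*3/365981 = -1*24/7469 = -24/7469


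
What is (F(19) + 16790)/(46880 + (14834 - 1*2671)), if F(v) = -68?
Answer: 5574/19681 ≈ 0.28322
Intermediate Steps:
(F(19) + 16790)/(46880 + (14834 - 1*2671)) = (-68 + 16790)/(46880 + (14834 - 1*2671)) = 16722/(46880 + (14834 - 2671)) = 16722/(46880 + 12163) = 16722/59043 = 16722*(1/59043) = 5574/19681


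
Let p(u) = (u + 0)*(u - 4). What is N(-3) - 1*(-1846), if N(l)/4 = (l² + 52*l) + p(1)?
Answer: 1246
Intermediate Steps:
p(u) = u*(-4 + u)
N(l) = -12 + 4*l² + 208*l (N(l) = 4*((l² + 52*l) + 1*(-4 + 1)) = 4*((l² + 52*l) + 1*(-3)) = 4*((l² + 52*l) - 3) = 4*(-3 + l² + 52*l) = -12 + 4*l² + 208*l)
N(-3) - 1*(-1846) = (-12 + 4*(-3)² + 208*(-3)) - 1*(-1846) = (-12 + 4*9 - 624) + 1846 = (-12 + 36 - 624) + 1846 = -600 + 1846 = 1246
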